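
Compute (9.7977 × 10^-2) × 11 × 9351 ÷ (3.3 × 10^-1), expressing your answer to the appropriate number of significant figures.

3.1 × 10^4

(9.7977 × 10^-2) × 11 × 9351 ÷ (3.3 × 10^-1) = 30539.4309
Multiplication/division keeps the fewest significant figures: 9.7977 × 10^-2 → 5 s.f., 11 → 2 s.f., 9351 → 4 s.f., 3.3 × 10^-1 → 2 s.f.; limit is 2.
Rounded to 2 significant figures: 3.1 × 10^4.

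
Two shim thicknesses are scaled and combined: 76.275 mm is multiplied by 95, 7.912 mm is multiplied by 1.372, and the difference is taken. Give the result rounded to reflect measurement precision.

76.275 × 95 = 7246.125 → 7.2 × 10³ mm (2 s.f., last digit at the 10^2 place).
7.912 × 1.372 = 10.855264 → 10.86 mm (4 s.f., last digit at the 10^-2 place).
Difference: 7235.269736 mm; keep the coarser place, 10^2.
Result: 7.2 × 10³ mm.

7.2 × 10³ mm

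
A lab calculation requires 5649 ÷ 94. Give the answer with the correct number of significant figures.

5649 ÷ 94 = 60.0957446809…
Multiplication/division keeps the fewest significant figures: 5649 → 4 s.f., 94 → 2 s.f.; limit is 2.
Rounded to 2 significant figures: 6.0 × 10¹.

6.0 × 10¹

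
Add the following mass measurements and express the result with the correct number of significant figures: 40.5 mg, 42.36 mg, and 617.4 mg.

40.5 mg + 42.36 mg + 617.4 mg = 700.26 mg.
Addition/subtraction keeps the fewest decimal places: 40.5 → 1 decimal place, 42.36 → 2 decimal places, 617.4 → 1 decimal place; limit is 1.
Rounded to 1 decimal place: 700.3 mg.

700.3 mg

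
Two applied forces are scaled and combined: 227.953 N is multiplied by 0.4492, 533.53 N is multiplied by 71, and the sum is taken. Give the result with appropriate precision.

227.953 × 0.4492 = 102.3964876 → 102.4 N (4 s.f., last digit at the 10^-1 place).
533.53 × 71 = 37880.63 → 3.8 × 10^4 N (2 s.f., last digit at the 10^3 place).
Sum: 37983.0264876 N; keep the coarser place, 10^3.
Result: 3.8 × 10^4 N.

3.8 × 10^4 N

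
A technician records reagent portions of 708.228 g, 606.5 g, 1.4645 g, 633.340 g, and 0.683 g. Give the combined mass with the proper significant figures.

1950.2 g

708.228 g + 606.5 g + 1.4645 g + 633.340 g + 0.683 g = 1950.2155 g.
Addition/subtraction keeps the fewest decimal places: 708.228 → 3 decimal places, 606.5 → 1 decimal place, 1.4645 → 4 decimal places, 633.340 → 3 decimal places, 0.683 → 3 decimal places; limit is 1.
Rounded to 1 decimal place: 1950.2 g.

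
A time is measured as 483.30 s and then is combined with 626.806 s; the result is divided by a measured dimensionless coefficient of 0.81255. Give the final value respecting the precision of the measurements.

483.30 s + 626.806 s = 1110.106 s; the sum is limited to 2 decimal places (6 s.f.).
Carrying full precision, 1110.106 ÷ 0.81255 = 1366.20023383… s; 0.81255 has 5 s.f., so the result keeps min(6, 5) = 5 s.f.
Rounded to 5 significant figures: 1366.2 s.

1366.2 s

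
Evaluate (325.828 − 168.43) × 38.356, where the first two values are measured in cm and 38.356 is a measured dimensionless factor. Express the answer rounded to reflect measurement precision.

6037.2 cm

325.828 cm − 168.43 cm = 157.398 cm; the difference is limited to 2 decimal places (5 s.f.).
Carrying full precision, 157.398 × 38.356 = 6037.157688 cm; 38.356 has 5 s.f., so the result keeps min(5, 5) = 5 s.f.
Rounded to 5 significant figures: 6037.2 cm.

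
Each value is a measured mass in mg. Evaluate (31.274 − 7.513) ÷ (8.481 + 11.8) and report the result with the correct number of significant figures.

1.17

31.274 − 7.513 = 23.761, limited to 3 d.p. → 5 s.f.; 8.481 + 11.8 = 20.281, limited to 1 d.p. → 3 s.f.
Carrying full precision, 23.761 ÷ 20.281 = 1.17158917213…; keep min(5, 3) = 3 s.f.
Rounded to 3 significant figures: 1.17.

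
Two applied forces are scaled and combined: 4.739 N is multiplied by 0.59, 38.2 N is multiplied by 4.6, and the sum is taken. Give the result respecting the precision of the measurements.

4.739 × 0.59 = 2.79601 → 2.8 N (2 s.f., last digit at the 10^-1 place).
38.2 × 4.6 = 175.72 → 1.8 × 10^2 N (2 s.f., last digit at the 10^1 place).
Sum: 178.51601 N; keep the coarser place, 10^1.
Result: 1.8 × 10^2 N.

1.8 × 10^2 N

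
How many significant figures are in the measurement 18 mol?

2

18: every digit is nonzero and significant.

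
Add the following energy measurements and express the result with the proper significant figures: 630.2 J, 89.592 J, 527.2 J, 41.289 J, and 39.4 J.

630.2 J + 89.592 J + 527.2 J + 41.289 J + 39.4 J = 1327.681 J.
Addition/subtraction keeps the fewest decimal places: 630.2 → 1 decimal place, 89.592 → 3 decimal places, 527.2 → 1 decimal place, 41.289 → 3 decimal places, 39.4 → 1 decimal place; limit is 1.
Rounded to 1 decimal place: 1327.7 J.

1327.7 J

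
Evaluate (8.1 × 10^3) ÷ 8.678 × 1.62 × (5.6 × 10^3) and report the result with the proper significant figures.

8.5 × 10^6

(8.1 × 10^3) ÷ 8.678 × 1.62 × (5.6 × 10^3) = 8467757.54782…
Multiplication/division keeps the fewest significant figures: 8.1 × 10^3 → 2 s.f., 8.678 → 4 s.f., 1.62 → 3 s.f., 5.6 × 10^3 → 2 s.f.; limit is 2.
Rounded to 2 significant figures: 8.5 × 10^6.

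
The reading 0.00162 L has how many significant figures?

3

0.00162: leading zeros are not significant.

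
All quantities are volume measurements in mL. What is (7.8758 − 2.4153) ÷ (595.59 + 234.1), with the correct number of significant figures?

7.8758 − 2.4153 = 5.4605, limited to 4 d.p. → 5 s.f.; 595.59 + 234.1 = 829.69, limited to 1 d.p. → 4 s.f.
Carrying full precision, 5.4605 ÷ 829.69 = 0.00658137376611…; keep min(5, 4) = 4 s.f.
Rounded to 4 significant figures: 0.006581.

0.006581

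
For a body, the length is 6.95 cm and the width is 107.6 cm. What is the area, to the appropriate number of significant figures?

area = 6.95 cm × 107.6 cm = 747.82 cm².
6.95 has 3 significant figures; 107.6 has 4.
Division/multiplication keeps the fewest: 3 significant figures.
Rounded: 748 cm².

748 cm²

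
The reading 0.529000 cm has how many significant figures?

6

0.529000: leading zeros are not significant; trailing zeros after a decimal point are significant.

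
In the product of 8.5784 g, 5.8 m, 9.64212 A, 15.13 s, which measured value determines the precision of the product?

8.5784 g → 5 s.f.; 5.8 m → 2 s.f.; 9.64212 A → 6 s.f.; 15.13 s → 4 s.f.
The fewest is 2 significant figures, from 5.8 m.

5.8 m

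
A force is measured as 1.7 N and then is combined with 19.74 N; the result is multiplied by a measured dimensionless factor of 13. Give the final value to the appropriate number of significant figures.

1.7 N + 19.74 N = 21.44 N; the sum is limited to 1 decimal place (3 s.f.).
Carrying full precision, 21.44 × 13 = 278.72 N; 13 has 2 s.f., so the result keeps min(3, 2) = 2 s.f.
Rounded to 2 significant figures: 2.8 × 10² N.

2.8 × 10² N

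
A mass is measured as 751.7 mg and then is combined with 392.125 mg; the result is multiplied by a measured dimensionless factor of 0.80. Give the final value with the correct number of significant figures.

9.2 × 10² mg

751.7 mg + 392.125 mg = 1143.825 mg; the sum is limited to 1 decimal place (5 s.f.).
Carrying full precision, 1143.825 × 0.80 = 915.06 mg; 0.80 has 2 s.f., so the result keeps min(5, 2) = 2 s.f.
Rounded to 2 significant figures: 9.2 × 10² mg.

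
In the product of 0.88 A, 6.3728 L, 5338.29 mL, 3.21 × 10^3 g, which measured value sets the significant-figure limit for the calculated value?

0.88 A → 2 s.f.; 6.3728 L → 5 s.f.; 5338.29 mL → 6 s.f.; 3.21 × 10^3 g → 3 s.f.
The fewest is 2 significant figures, from 0.88 A.

0.88 A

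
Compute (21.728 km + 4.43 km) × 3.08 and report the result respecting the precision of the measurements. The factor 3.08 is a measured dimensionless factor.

80.6 km

21.728 km + 4.43 km = 26.158 km; the sum is limited to 2 decimal places (4 s.f.).
Carrying full precision, 26.158 × 3.08 = 80.56664 km; 3.08 has 3 s.f., so the result keeps min(4, 3) = 3 s.f.
Rounded to 3 significant figures: 80.6 km.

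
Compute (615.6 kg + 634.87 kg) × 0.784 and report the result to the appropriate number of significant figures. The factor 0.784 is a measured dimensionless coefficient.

980. kg

615.6 kg + 634.87 kg = 1250.47 kg; the sum is limited to 1 decimal place (5 s.f.).
Carrying full precision, 1250.47 × 0.784 = 980.36848 kg; 0.784 has 3 s.f., so the result keeps min(5, 3) = 3 s.f.
Rounded to 3 significant figures: 980. kg.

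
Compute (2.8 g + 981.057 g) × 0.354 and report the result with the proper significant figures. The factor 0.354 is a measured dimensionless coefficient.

3.48 × 10^2 g

2.8 g + 981.057 g = 983.857 g; the sum is limited to 1 decimal place (4 s.f.).
Carrying full precision, 983.857 × 0.354 = 348.285378 g; 0.354 has 3 s.f., so the result keeps min(4, 3) = 3 s.f.
Rounded to 3 significant figures: 3.48 × 10^2 g.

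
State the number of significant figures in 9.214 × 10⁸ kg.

9.214 × 10⁸: in scientific notation every digit of the coefficient is significant.

4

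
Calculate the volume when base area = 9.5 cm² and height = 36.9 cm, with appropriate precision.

volume = 9.5 cm² × 36.9 cm = 350.55 cm³.
9.5 has 2 significant figures; 36.9 has 3.
Division/multiplication keeps the fewest: 2 significant figures.
Rounded: 3.5 × 10² cm³.

3.5 × 10² cm³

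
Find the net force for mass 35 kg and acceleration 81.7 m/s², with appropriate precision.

net force = 35 kg × 81.7 m/s² = 2859.5 N.
35 has 2 significant figures; 81.7 has 3.
Division/multiplication keeps the fewest: 2 significant figures.
Rounded: 2.9 × 10^3 N.

2.9 × 10^3 N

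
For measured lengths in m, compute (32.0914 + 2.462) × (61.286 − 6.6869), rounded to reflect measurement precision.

32.0914 + 2.462 = 34.5534, limited to 3 d.p. → 5 s.f.; 61.286 − 6.6869 = 54.5991, limited to 3 d.p. → 5 s.f.
Carrying full precision, 34.5534 × 54.5991 = 1886.58454194; keep min(5, 5) = 5 s.f.
Rounded to 5 significant figures: 1886.6 m².

1886.6 m²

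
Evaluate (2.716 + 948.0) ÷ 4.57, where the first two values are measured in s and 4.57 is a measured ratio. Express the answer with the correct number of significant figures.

2.716 s + 948.0 s = 950.716 s; the sum is limited to 1 decimal place (4 s.f.).
Carrying full precision, 950.716 ÷ 4.57 = 208.034135667… s; 4.57 has 3 s.f., so the result keeps min(4, 3) = 3 s.f.
Rounded to 3 significant figures: 208 s.

208 s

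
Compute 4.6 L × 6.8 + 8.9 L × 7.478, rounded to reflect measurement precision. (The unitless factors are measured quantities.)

4.6 × 6.8 = 31.28 → 31 L (2 s.f., last digit at the 10^0 place).
8.9 × 7.478 = 66.5542 → 67 L (2 s.f., last digit at the 10^0 place).
Sum: 97.8342 L; keep the coarser place, 10^0.
Result: 98 L.

98 L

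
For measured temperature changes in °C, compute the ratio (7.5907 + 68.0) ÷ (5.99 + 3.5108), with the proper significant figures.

7.96

7.5907 + 68.0 = 75.5907, limited to 1 d.p. → 3 s.f.; 5.99 + 3.5108 = 9.5008, limited to 2 d.p. → 3 s.f.
Carrying full precision, 75.5907 ÷ 9.5008 = 7.95624578983…; keep min(3, 3) = 3 s.f.
Rounded to 3 significant figures: 7.96.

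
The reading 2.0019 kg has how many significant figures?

2.0019: zeros between nonzero digits are significant.

5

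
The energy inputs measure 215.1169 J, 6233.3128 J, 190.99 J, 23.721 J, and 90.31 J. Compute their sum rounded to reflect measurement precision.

6753.45 J

215.1169 J + 6233.3128 J + 190.99 J + 23.721 J + 90.31 J = 6753.4507 J.
Addition/subtraction keeps the fewest decimal places: 215.1169 → 4 decimal places, 6233.3128 → 4 decimal places, 190.99 → 2 decimal places, 23.721 → 3 decimal places, 90.31 → 2 decimal places; limit is 2.
Rounded to 2 decimal places: 6753.45 J.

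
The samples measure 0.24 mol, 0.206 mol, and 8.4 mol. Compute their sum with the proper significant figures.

0.24 mol + 0.206 mol + 8.4 mol = 8.846 mol.
Addition/subtraction keeps the fewest decimal places: 0.24 → 2 decimal places, 0.206 → 3 decimal places, 8.4 → 1 decimal place; limit is 1.
Rounded to 1 decimal place: 8.8 mol.

8.8 mol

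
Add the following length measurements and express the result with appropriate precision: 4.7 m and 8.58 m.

13.3 m

4.7 m + 8.58 m = 13.28 m.
Addition/subtraction keeps the fewest decimal places: 4.7 → 1 decimal place, 8.58 → 2 decimal places; limit is 1.
Rounded to 1 decimal place: 13.3 m.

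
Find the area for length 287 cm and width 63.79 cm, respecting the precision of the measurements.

area = 287 cm × 63.79 cm = 18307.73 cm².
287 has 3 significant figures; 63.79 has 4.
Division/multiplication keeps the fewest: 3 significant figures.
Rounded: 1.83 × 10⁴ cm².

1.83 × 10⁴ cm²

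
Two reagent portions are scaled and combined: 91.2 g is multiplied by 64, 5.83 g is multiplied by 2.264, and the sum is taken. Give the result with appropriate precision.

5.8 × 10³ g

91.2 × 64 = 5836.8 → 5.8 × 10³ g (2 s.f., last digit at the 10^2 place).
5.83 × 2.264 = 13.19912 → 13.2 g (3 s.f., last digit at the 10^-1 place).
Sum: 5849.99912 g; keep the coarser place, 10^2.
Result: 5.8 × 10³ g.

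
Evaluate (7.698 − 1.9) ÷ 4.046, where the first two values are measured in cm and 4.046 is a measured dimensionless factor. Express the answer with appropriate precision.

1.4 cm

7.698 cm − 1.9 cm = 5.798 cm; the difference is limited to 1 decimal place (2 s.f.).
Carrying full precision, 5.798 ÷ 4.046 = 1.43302026693… cm; 4.046 has 4 s.f., so the result keeps min(2, 4) = 2 s.f.
Rounded to 2 significant figures: 1.4 cm.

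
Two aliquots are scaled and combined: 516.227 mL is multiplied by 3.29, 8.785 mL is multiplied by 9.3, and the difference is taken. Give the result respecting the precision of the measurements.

1.62 × 10³ mL

516.227 × 3.29 = 1698.38683 → 1.70 × 10³ mL (3 s.f., last digit at the 10^1 place).
8.785 × 9.3 = 81.7005 → 82 mL (2 s.f., last digit at the 10^0 place).
Difference: 1616.68633 mL; keep the coarser place, 10^1.
Result: 1.62 × 10³ mL.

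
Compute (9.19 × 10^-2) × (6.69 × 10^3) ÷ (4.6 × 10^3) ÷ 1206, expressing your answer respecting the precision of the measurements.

(9.19 × 10^-2) × (6.69 × 10^3) ÷ (4.6 × 10^3) ÷ 1206 = 0.000110824680943…
Multiplication/division keeps the fewest significant figures: 9.19 × 10^-2 → 3 s.f., 6.69 × 10^3 → 3 s.f., 4.6 × 10^3 → 2 s.f., 1206 → 4 s.f.; limit is 2.
Rounded to 2 significant figures: 1.1 × 10^-4.

1.1 × 10^-4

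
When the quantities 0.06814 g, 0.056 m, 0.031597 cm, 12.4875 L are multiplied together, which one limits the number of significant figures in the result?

0.06814 g → 4 s.f.; 0.056 m → 2 s.f.; 0.031597 cm → 5 s.f.; 12.4875 L → 6 s.f.
The fewest is 2 significant figures, from 0.056 m.

0.056 m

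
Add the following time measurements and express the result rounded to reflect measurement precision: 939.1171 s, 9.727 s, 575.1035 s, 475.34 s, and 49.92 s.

939.1171 s + 9.727 s + 575.1035 s + 475.34 s + 49.92 s = 2049.2076 s.
Addition/subtraction keeps the fewest decimal places: 939.1171 → 4 decimal places, 9.727 → 3 decimal places, 575.1035 → 4 decimal places, 475.34 → 2 decimal places, 49.92 → 2 decimal places; limit is 2.
Rounded to 2 decimal places: 2049.21 s.

2049.21 s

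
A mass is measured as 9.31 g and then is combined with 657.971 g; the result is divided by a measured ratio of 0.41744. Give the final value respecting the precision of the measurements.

9.31 g + 657.971 g = 667.281 g; the sum is limited to 2 decimal places (5 s.f.).
Carrying full precision, 667.281 ÷ 0.41744 = 1598.50756995… g; 0.41744 has 5 s.f., so the result keeps min(5, 5) = 5 s.f.
Rounded to 5 significant figures: 1598.5 g.

1598.5 g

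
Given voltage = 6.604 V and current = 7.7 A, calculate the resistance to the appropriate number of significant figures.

resistance = 6.604 V ÷ 7.7 A = 0.857662337662… Ω.
6.604 has 4 significant figures; 7.7 has 2.
Division/multiplication keeps the fewest: 2 significant figures.
Rounded: 8.6 × 10⁻¹ Ω.

8.6 × 10⁻¹ Ω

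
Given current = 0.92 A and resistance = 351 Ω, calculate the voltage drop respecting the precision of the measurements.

3.2 × 10^2 V

voltage drop = 0.92 A × 351 Ω = 322.92 V.
0.92 has 2 significant figures; 351 has 3.
Division/multiplication keeps the fewest: 2 significant figures.
Rounded: 3.2 × 10^2 V.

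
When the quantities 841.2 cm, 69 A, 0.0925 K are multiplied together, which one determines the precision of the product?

69 A

841.2 cm → 4 s.f.; 69 A → 2 s.f.; 0.0925 K → 3 s.f.
The fewest is 2 significant figures, from 69 A.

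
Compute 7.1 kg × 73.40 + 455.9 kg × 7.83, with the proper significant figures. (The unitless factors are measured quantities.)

4.09 × 10^3 kg

7.1 × 73.40 = 521.14 → 5.2 × 10^2 kg (2 s.f., last digit at the 10^1 place).
455.9 × 7.83 = 3569.697 → 3.57 × 10^3 kg (3 s.f., last digit at the 10^1 place).
Sum: 4090.837 kg; keep the coarser place, 10^1.
Result: 4.09 × 10^3 kg.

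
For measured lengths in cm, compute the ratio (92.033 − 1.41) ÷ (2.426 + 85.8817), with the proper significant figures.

1.026

92.033 − 1.41 = 90.623, limited to 2 d.p. → 4 s.f.; 2.426 + 85.8817 = 88.3077, limited to 3 d.p. → 5 s.f.
Carrying full precision, 90.623 ÷ 88.3077 = 1.02621855172…; keep min(4, 5) = 4 s.f.
Rounded to 4 significant figures: 1.026.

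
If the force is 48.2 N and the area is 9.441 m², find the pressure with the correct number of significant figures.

pressure = 48.2 N ÷ 9.441 m² = 5.10539137803… Pa.
48.2 has 3 significant figures; 9.441 has 4.
Division/multiplication keeps the fewest: 3 significant figures.
Rounded: 5.11 Pa.

5.11 Pa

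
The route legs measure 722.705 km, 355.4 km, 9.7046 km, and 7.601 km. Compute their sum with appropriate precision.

1095.4 km

722.705 km + 355.4 km + 9.7046 km + 7.601 km = 1095.4106 km.
Addition/subtraction keeps the fewest decimal places: 722.705 → 3 decimal places, 355.4 → 1 decimal place, 9.7046 → 4 decimal places, 7.601 → 3 decimal places; limit is 1.
Rounded to 1 decimal place: 1095.4 km.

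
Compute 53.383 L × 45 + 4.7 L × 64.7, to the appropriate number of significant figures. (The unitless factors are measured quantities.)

53.383 × 45 = 2402.235 → 2.4 × 10³ L (2 s.f., last digit at the 10^2 place).
4.7 × 64.7 = 304.09 → 3.0 × 10² L (2 s.f., last digit at the 10^1 place).
Sum: 2706.325 L; keep the coarser place, 10^2.
Result: 2.7 × 10³ L.

2.7 × 10³ L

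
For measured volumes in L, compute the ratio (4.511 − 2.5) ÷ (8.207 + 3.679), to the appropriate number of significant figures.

0.17

4.511 − 2.5 = 2.011, limited to 1 d.p. → 2 s.f.; 8.207 + 3.679 = 11.886, limited to 3 d.p. → 5 s.f.
Carrying full precision, 2.011 ÷ 11.886 = 0.169190644456…; keep min(2, 5) = 2 s.f.
Rounded to 2 significant figures: 0.17.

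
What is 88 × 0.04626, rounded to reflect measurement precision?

4.1

88 × 0.04626 = 4.07088
Multiplication/division keeps the fewest significant figures: 88 → 2 s.f., 0.04626 → 4 s.f.; limit is 2.
Rounded to 2 significant figures: 4.1.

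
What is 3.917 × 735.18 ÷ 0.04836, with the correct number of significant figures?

3.917 × 735.18 ÷ 0.04836 = 59547.1476427…
Multiplication/division keeps the fewest significant figures: 3.917 → 4 s.f., 735.18 → 5 s.f., 0.04836 → 4 s.f.; limit is 4.
Rounded to 4 significant figures: 5.955 × 10^4.

5.955 × 10^4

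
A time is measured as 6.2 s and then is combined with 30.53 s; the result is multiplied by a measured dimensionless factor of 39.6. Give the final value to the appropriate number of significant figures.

6.2 s + 30.53 s = 36.73 s; the sum is limited to 1 decimal place (3 s.f.).
Carrying full precision, 36.73 × 39.6 = 1454.508 s; 39.6 has 3 s.f., so the result keeps min(3, 3) = 3 s.f.
Rounded to 3 significant figures: 1.45 × 10³ s.

1.45 × 10³ s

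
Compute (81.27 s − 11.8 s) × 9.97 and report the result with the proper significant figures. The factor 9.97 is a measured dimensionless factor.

693 s

81.27 s − 11.8 s = 69.47 s; the difference is limited to 1 decimal place (3 s.f.).
Carrying full precision, 69.47 × 9.97 = 692.6159 s; 9.97 has 3 s.f., so the result keeps min(3, 3) = 3 s.f.
Rounded to 3 significant figures: 693 s.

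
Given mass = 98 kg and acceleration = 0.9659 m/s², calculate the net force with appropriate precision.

95 N

net force = 98 kg × 0.9659 m/s² = 94.6582 N.
98 has 2 significant figures; 0.9659 has 4.
Division/multiplication keeps the fewest: 2 significant figures.
Rounded: 95 N.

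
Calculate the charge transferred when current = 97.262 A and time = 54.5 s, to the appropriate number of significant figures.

5.30 × 10^3 C

charge transferred = 97.262 A × 54.5 s = 5300.779 C.
97.262 has 5 significant figures; 54.5 has 3.
Division/multiplication keeps the fewest: 3 significant figures.
Rounded: 5.30 × 10^3 C.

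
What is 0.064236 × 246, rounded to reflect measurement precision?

15.8

0.064236 × 246 = 15.802056
Multiplication/division keeps the fewest significant figures: 0.064236 → 5 s.f., 246 → 3 s.f.; limit is 3.
Rounded to 3 significant figures: 15.8.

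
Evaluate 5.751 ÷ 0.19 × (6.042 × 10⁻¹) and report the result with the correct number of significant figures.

18

5.751 ÷ 0.19 × (6.042 × 10⁻¹) = 18.28818
Multiplication/division keeps the fewest significant figures: 5.751 → 4 s.f., 0.19 → 2 s.f., 6.042 × 10⁻¹ → 4 s.f.; limit is 2.
Rounded to 2 significant figures: 18.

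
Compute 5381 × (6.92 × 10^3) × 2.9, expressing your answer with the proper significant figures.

5381 × (6.92 × 10^3) × 2.9 = 107985908
Multiplication/division keeps the fewest significant figures: 5381 → 4 s.f., 6.92 × 10^3 → 3 s.f., 2.9 → 2 s.f.; limit is 2.
Rounded to 2 significant figures: 1.1 × 10^8.

1.1 × 10^8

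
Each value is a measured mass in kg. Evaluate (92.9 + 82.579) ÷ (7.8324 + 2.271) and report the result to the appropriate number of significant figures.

17.37

92.9 + 82.579 = 175.479, limited to 1 d.p. → 4 s.f.; 7.8324 + 2.271 = 10.1034, limited to 3 d.p. → 5 s.f.
Carrying full precision, 175.479 ÷ 10.1034 = 17.3683116575…; keep min(4, 5) = 4 s.f.
Rounded to 4 significant figures: 17.37.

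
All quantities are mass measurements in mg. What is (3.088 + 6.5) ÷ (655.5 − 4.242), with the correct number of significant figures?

0.015

3.088 + 6.5 = 9.588, limited to 1 d.p. → 2 s.f.; 655.5 − 4.242 = 651.258, limited to 1 d.p. → 4 s.f.
Carrying full precision, 9.588 ÷ 651.258 = 0.0147222759644…; keep min(2, 4) = 2 s.f.
Rounded to 2 significant figures: 0.015.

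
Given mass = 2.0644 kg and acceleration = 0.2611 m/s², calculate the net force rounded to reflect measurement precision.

0.5390 N

net force = 2.0644 kg × 0.2611 m/s² = 0.53901484 N.
2.0644 has 5 significant figures; 0.2611 has 4.
Division/multiplication keeps the fewest: 4 significant figures.
Rounded: 0.5390 N.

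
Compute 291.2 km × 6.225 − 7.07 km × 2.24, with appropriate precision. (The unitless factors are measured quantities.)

291.2 × 6.225 = 1812.72 → 1813 km (4 s.f., last digit at the 10^0 place).
7.07 × 2.24 = 15.8368 → 15.8 km (3 s.f., last digit at the 10^-1 place).
Difference: 1796.8832 km; keep the coarser place, 10^0.
Result: 1797 km.

1797 km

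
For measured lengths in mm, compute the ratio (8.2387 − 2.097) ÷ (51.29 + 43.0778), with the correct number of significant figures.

0.06508

8.2387 − 2.097 = 6.1417, limited to 3 d.p. → 4 s.f.; 51.29 + 43.0778 = 94.3678, limited to 2 d.p. → 4 s.f.
Carrying full precision, 6.1417 ÷ 94.3678 = 0.0650825811347…; keep min(4, 4) = 4 s.f.
Rounded to 4 significant figures: 0.06508.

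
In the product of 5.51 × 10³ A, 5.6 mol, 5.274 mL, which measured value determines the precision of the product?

5.51 × 10³ A → 3 s.f.; 5.6 mol → 2 s.f.; 5.274 mL → 4 s.f.
The fewest is 2 significant figures, from 5.6 mol.

5.6 mol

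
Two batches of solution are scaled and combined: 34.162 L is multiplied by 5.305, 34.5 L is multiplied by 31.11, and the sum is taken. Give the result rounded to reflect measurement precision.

1.25 × 10^3 L

34.162 × 5.305 = 181.22941 → 181.2 L (4 s.f., last digit at the 10^-1 place).
34.5 × 31.11 = 1073.295 → 1.07 × 10^3 L (3 s.f., last digit at the 10^1 place).
Sum: 1254.52441 L; keep the coarser place, 10^1.
Result: 1.25 × 10^3 L.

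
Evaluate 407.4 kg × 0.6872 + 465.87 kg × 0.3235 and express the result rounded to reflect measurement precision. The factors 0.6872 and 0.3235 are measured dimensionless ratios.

430.7 kg

407.4 × 0.6872 = 279.96528 → 280.0 kg (4 s.f., last digit at the 10^-1 place).
465.87 × 0.3235 = 150.708945 → 150.7 kg (4 s.f., last digit at the 10^-1 place).
Sum: 430.674225 kg; keep the coarser place, 10^-1.
Result: 430.7 kg.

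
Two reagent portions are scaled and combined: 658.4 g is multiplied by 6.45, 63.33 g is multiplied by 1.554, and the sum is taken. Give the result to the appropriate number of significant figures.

658.4 × 6.45 = 4246.68 → 4.25 × 10^3 g (3 s.f., last digit at the 10^1 place).
63.33 × 1.554 = 98.41482 → 98.41 g (4 s.f., last digit at the 10^-2 place).
Sum: 4345.09482 g; keep the coarser place, 10^1.
Result: 4.35 × 10^3 g.

4.35 × 10^3 g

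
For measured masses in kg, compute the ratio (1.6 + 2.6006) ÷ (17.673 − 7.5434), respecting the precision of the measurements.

4.1 × 10⁻¹

1.6 + 2.6006 = 4.2006, limited to 1 d.p. → 2 s.f.; 17.673 − 7.5434 = 10.1296, limited to 3 d.p. → 5 s.f.
Carrying full precision, 4.2006 ÷ 10.1296 = 0.414685673669…; keep min(2, 5) = 2 s.f.
Rounded to 2 significant figures: 4.1 × 10⁻¹.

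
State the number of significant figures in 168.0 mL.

168.0: trailing zeros after a decimal point are significant.

4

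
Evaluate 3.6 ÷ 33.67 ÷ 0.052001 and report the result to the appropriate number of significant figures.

2.1

3.6 ÷ 33.67 ÷ 0.052001 = 2.05611636161…
Multiplication/division keeps the fewest significant figures: 3.6 → 2 s.f., 33.67 → 4 s.f., 0.052001 → 5 s.f.; limit is 2.
Rounded to 2 significant figures: 2.1.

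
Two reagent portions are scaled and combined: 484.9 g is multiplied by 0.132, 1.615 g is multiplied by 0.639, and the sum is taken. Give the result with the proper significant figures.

484.9 × 0.132 = 64.0068 → 64.0 g (3 s.f., last digit at the 10^-1 place).
1.615 × 0.639 = 1.031985 → 1.03 g (3 s.f., last digit at the 10^-2 place).
Sum: 65.038785 g; keep the coarser place, 10^-1.
Result: 65.0 g.

65.0 g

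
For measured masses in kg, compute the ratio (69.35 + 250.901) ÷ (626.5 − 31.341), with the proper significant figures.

69.35 + 250.901 = 320.251, limited to 2 d.p. → 5 s.f.; 626.5 − 31.341 = 595.159, limited to 1 d.p. → 4 s.f.
Carrying full precision, 320.251 ÷ 595.159 = 0.538093181822…; keep min(5, 4) = 4 s.f.
Rounded to 4 significant figures: 0.5381.

0.5381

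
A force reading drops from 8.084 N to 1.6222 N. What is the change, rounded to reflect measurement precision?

8.084 N − 1.6222 N = 6.4618 N.
Addition/subtraction keeps the fewest decimal places: 8.084 → 3 decimal places, 1.6222 → 4 decimal places; limit is 3.
Rounded to 3 decimal places: 6.462 N.

6.462 N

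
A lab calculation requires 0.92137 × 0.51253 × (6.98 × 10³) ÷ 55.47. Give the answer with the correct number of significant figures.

59.4

0.92137 × 0.51253 × (6.98 × 10³) ÷ 55.47 = 59.4224583987…
Multiplication/division keeps the fewest significant figures: 0.92137 → 5 s.f., 0.51253 → 5 s.f., 6.98 × 10³ → 3 s.f., 55.47 → 4 s.f.; limit is 3.
Rounded to 3 significant figures: 59.4.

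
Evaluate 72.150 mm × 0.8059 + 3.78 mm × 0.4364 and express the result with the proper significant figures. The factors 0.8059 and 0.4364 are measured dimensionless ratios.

72.150 × 0.8059 = 58.145685 → 58.15 mm (4 s.f., last digit at the 10^-2 place).
3.78 × 0.4364 = 1.649592 → 1.65 mm (3 s.f., last digit at the 10^-2 place).
Sum: 59.795277 mm; keep the coarser place, 10^-2.
Result: 59.80 mm.

59.80 mm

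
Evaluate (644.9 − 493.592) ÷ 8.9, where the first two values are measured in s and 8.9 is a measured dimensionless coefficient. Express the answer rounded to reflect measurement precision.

17 s

644.9 s − 493.592 s = 151.308 s; the difference is limited to 1 decimal place (4 s.f.).
Carrying full precision, 151.308 ÷ 8.9 = 17.0008988764… s; 8.9 has 2 s.f., so the result keeps min(4, 2) = 2 s.f.
Rounded to 2 significant figures: 17 s.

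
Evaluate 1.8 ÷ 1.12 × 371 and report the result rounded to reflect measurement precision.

6.0 × 10²

1.8 ÷ 1.12 × 371 = 596.25…
Multiplication/division keeps the fewest significant figures: 1.8 → 2 s.f., 1.12 → 3 s.f., 371 → 3 s.f.; limit is 2.
Rounded to 2 significant figures: 6.0 × 10².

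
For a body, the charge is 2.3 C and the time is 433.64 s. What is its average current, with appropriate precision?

average current = 2.3 C ÷ 433.64 s = 0.00530393875104… A.
2.3 has 2 significant figures; 433.64 has 5.
Division/multiplication keeps the fewest: 2 significant figures.
Rounded: 0.0053 A.

0.0053 A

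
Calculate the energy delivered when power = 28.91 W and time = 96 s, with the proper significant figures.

2.8 × 10^3 J

energy delivered = 28.91 W × 96 s = 2775.36 J.
28.91 has 4 significant figures; 96 has 2.
Division/multiplication keeps the fewest: 2 significant figures.
Rounded: 2.8 × 10^3 J.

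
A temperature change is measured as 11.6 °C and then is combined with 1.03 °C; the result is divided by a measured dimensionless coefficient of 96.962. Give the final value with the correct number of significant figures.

11.6 °C + 1.03 °C = 12.63 °C; the sum is limited to 1 decimal place (3 s.f.).
Carrying full precision, 12.63 ÷ 96.962 = 0.130257214166… °C; 96.962 has 5 s.f., so the result keeps min(3, 5) = 3 s.f.
Rounded to 3 significant figures: 0.130 °C.

0.130 °C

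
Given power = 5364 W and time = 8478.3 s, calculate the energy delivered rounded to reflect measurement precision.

4.548 × 10⁷ J

energy delivered = 5364 W × 8478.3 s = 45477601.2 J.
5364 has 4 significant figures; 8478.3 has 5.
Division/multiplication keeps the fewest: 4 significant figures.
Rounded: 4.548 × 10⁷ J.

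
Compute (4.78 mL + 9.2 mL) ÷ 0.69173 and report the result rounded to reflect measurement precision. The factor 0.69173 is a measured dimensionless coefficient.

20.2 mL

4.78 mL + 9.2 mL = 13.98 mL; the sum is limited to 1 decimal place (3 s.f.).
Carrying full precision, 13.98 ÷ 0.69173 = 20.2101976205… mL; 0.69173 has 5 s.f., so the result keeps min(3, 5) = 3 s.f.
Rounded to 3 significant figures: 20.2 mL.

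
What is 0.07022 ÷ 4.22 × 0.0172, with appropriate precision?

2.86 × 10⁻⁴

0.07022 ÷ 4.22 × 0.0172 = 0.000286204739336…
Multiplication/division keeps the fewest significant figures: 0.07022 → 4 s.f., 4.22 → 3 s.f., 0.0172 → 3 s.f.; limit is 3.
Rounded to 3 significant figures: 2.86 × 10⁻⁴.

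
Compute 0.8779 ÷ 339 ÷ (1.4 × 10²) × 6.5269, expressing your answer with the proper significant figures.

1.2 × 10⁻⁴

0.8779 ÷ 339 ÷ (1.4 × 10²) × 6.5269 = 0.000120732522335…
Multiplication/division keeps the fewest significant figures: 0.8779 → 4 s.f., 339 → 3 s.f., 1.4 × 10² → 2 s.f., 6.5269 → 5 s.f.; limit is 2.
Rounded to 2 significant figures: 1.2 × 10⁻⁴.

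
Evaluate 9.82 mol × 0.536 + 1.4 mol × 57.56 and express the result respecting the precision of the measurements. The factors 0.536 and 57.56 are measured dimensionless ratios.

86 mol

9.82 × 0.536 = 5.26352 → 5.26 mol (3 s.f., last digit at the 10^-2 place).
1.4 × 57.56 = 80.584 → 81 mol (2 s.f., last digit at the 10^0 place).
Sum: 85.84752 mol; keep the coarser place, 10^0.
Result: 86 mol.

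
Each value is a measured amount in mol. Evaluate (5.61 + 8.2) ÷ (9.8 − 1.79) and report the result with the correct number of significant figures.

5.61 + 8.2 = 13.81, limited to 1 d.p. → 3 s.f.; 9.8 − 1.79 = 8.01, limited to 1 d.p. → 2 s.f.
Carrying full precision, 13.81 ÷ 8.01 = 1.7240948814…; keep min(3, 2) = 2 s.f.
Rounded to 2 significant figures: 1.7.

1.7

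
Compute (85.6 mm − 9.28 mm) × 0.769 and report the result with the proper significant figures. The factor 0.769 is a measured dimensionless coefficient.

58.7 mm

85.6 mm − 9.28 mm = 76.32 mm; the difference is limited to 1 decimal place (3 s.f.).
Carrying full precision, 76.32 × 0.769 = 58.69008 mm; 0.769 has 3 s.f., so the result keeps min(3, 3) = 3 s.f.
Rounded to 3 significant figures: 58.7 mm.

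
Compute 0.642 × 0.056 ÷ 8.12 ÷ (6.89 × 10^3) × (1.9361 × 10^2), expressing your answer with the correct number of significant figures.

1.2 × 10^-4

0.642 × 0.056 ÷ 8.12 ÷ (6.89 × 10^3) × (1.9361 × 10^2) = 0.000124415815024…
Multiplication/division keeps the fewest significant figures: 0.642 → 3 s.f., 0.056 → 2 s.f., 8.12 → 3 s.f., 6.89 × 10^3 → 3 s.f., 1.9361 × 10^2 → 5 s.f.; limit is 2.
Rounded to 2 significant figures: 1.2 × 10^-4.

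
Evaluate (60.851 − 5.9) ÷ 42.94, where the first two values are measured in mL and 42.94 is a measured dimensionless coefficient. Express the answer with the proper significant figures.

60.851 mL − 5.9 mL = 54.951 mL; the difference is limited to 1 decimal place (3 s.f.).
Carrying full precision, 54.951 ÷ 42.94 = 1.27971588263… mL; 42.94 has 4 s.f., so the result keeps min(3, 4) = 3 s.f.
Rounded to 3 significant figures: 1.28 mL.

1.28 mL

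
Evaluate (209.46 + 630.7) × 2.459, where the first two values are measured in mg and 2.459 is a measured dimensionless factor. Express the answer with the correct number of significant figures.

209.46 mg + 630.7 mg = 840.16 mg; the sum is limited to 1 decimal place (4 s.f.).
Carrying full precision, 840.16 × 2.459 = 2065.95344 mg; 2.459 has 4 s.f., so the result keeps min(4, 4) = 4 s.f.
Rounded to 4 significant figures: 2066 mg.

2066 mg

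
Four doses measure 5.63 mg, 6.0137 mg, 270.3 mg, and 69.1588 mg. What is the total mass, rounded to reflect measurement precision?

5.63 mg + 6.0137 mg + 270.3 mg + 69.1588 mg = 351.1025 mg.
Addition/subtraction keeps the fewest decimal places: 5.63 → 2 decimal places, 6.0137 → 4 decimal places, 270.3 → 1 decimal place, 69.1588 → 4 decimal places; limit is 1.
Rounded to 1 decimal place: 351.1 mg.

351.1 mg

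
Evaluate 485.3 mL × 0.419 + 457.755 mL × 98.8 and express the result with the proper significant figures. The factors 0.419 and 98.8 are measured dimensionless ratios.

485.3 × 0.419 = 203.3407 → 203 mL (3 s.f., last digit at the 10^0 place).
457.755 × 98.8 = 45226.194 → 4.52 × 10^4 mL (3 s.f., last digit at the 10^2 place).
Sum: 45429.5347 mL; keep the coarser place, 10^2.
Result: 4.54 × 10^4 mL.

4.54 × 10^4 mL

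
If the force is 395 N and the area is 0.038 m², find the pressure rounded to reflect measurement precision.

pressure = 395 N ÷ 0.038 m² = 10394.7368421… Pa.
395 has 3 significant figures; 0.038 has 2.
Division/multiplication keeps the fewest: 2 significant figures.
Rounded: 1.0 × 10⁴ Pa.

1.0 × 10⁴ Pa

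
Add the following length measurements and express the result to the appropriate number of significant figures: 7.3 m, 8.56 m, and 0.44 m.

7.3 m + 8.56 m + 0.44 m = 16.30 m.
Addition/subtraction keeps the fewest decimal places: 7.3 → 1 decimal place, 8.56 → 2 decimal places, 0.44 → 2 decimal places; limit is 1.
Rounded to 1 decimal place: 16.3 m.

16.3 m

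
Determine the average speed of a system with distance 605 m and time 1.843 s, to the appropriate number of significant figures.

328 m/s

average speed = 605 m ÷ 1.843 s = 328.269126424… m/s.
605 has 3 significant figures; 1.843 has 4.
Division/multiplication keeps the fewest: 3 significant figures.
Rounded: 328 m/s.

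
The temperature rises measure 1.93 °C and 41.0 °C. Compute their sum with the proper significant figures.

42.9 °C

1.93 °C + 41.0 °C = 42.93 °C.
Addition/subtraction keeps the fewest decimal places: 1.93 → 2 decimal places, 41.0 → 1 decimal place; limit is 1.
Rounded to 1 decimal place: 42.9 °C.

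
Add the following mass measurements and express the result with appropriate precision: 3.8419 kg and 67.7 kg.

71.5 kg

3.8419 kg + 67.7 kg = 71.5419 kg.
Addition/subtraction keeps the fewest decimal places: 3.8419 → 4 decimal places, 67.7 → 1 decimal place; limit is 1.
Rounded to 1 decimal place: 71.5 kg.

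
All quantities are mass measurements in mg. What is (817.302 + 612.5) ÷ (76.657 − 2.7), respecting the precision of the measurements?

19.3

817.302 + 612.5 = 1429.802, limited to 1 d.p. → 5 s.f.; 76.657 − 2.7 = 73.957, limited to 1 d.p. → 3 s.f.
Carrying full precision, 1429.802 ÷ 73.957 = 19.332882621…; keep min(5, 3) = 3 s.f.
Rounded to 3 significant figures: 19.3.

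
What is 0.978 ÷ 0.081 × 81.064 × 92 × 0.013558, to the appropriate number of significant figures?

1.2 × 10^3

0.978 ÷ 0.081 × 81.064 × 92 × 0.013558 = 1220.85847534…
Multiplication/division keeps the fewest significant figures: 0.978 → 3 s.f., 0.081 → 2 s.f., 81.064 → 5 s.f., 92 → 2 s.f., 0.013558 → 5 s.f.; limit is 2.
Rounded to 2 significant figures: 1.2 × 10^3.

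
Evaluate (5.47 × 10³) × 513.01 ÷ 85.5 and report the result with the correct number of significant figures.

3.28 × 10⁴

(5.47 × 10³) × 513.01 ÷ 85.5 = 32820.6397661…
Multiplication/division keeps the fewest significant figures: 5.47 × 10³ → 3 s.f., 513.01 → 5 s.f., 85.5 → 3 s.f.; limit is 3.
Rounded to 3 significant figures: 3.28 × 10⁴.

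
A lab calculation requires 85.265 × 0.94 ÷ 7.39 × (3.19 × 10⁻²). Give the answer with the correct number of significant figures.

85.265 × 0.94 ÷ 7.39 × (3.19 × 10⁻²) = 0.345975140731…
Multiplication/division keeps the fewest significant figures: 85.265 → 5 s.f., 0.94 → 2 s.f., 7.39 → 3 s.f., 3.19 × 10⁻² → 3 s.f.; limit is 2.
Rounded to 2 significant figures: 0.35.

0.35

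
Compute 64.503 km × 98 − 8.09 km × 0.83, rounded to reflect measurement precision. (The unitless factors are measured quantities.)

6.3 × 10^3 km

64.503 × 98 = 6321.294 → 6.3 × 10^3 km (2 s.f., last digit at the 10^2 place).
8.09 × 0.83 = 6.7147 → 6.7 km (2 s.f., last digit at the 10^-1 place).
Difference: 6314.5793 km; keep the coarser place, 10^2.
Result: 6.3 × 10^3 km.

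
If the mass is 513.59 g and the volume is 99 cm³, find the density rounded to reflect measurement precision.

density = 513.59 g ÷ 99 cm³ = 5.18777777778… g/cm³.
513.59 has 5 significant figures; 99 has 2.
Division/multiplication keeps the fewest: 2 significant figures.
Rounded: 5.2 g/cm³.

5.2 g/cm³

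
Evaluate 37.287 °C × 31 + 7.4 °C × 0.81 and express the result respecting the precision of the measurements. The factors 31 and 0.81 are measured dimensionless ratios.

37.287 × 31 = 1155.897 → 1.2 × 10^3 °C (2 s.f., last digit at the 10^2 place).
7.4 × 0.81 = 5.994 → 6.0 °C (2 s.f., last digit at the 10^-1 place).
Sum: 1161.891 °C; keep the coarser place, 10^2.
Result: 1.2 × 10^3 °C.

1.2 × 10^3 °C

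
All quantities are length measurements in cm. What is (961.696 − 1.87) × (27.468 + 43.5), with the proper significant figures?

6.81 × 10^4 cm²

961.696 − 1.87 = 959.826, limited to 2 d.p. → 5 s.f.; 27.468 + 43.5 = 70.968, limited to 1 d.p. → 3 s.f.
Carrying full precision, 959.826 × 70.968 = 68116.931568; keep min(5, 3) = 3 s.f.
Rounded to 3 significant figures: 6.81 × 10^4 cm².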